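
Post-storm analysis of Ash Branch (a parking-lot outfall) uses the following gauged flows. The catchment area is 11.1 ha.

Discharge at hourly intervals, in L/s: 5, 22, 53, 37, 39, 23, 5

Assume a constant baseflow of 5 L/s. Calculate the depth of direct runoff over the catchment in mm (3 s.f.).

d ≈ 4.83 mm

Direct runoff: 0.0, 17.0, 48.0, 32.0, 34.0, 18.0, 0.0 L/s; ΣQ_DR = 149.0 L/s.
V = ΣQ_DR · Δt = 149.0 × 3600 s = 5.364 × 10^5 L.
Over A = 11.1 ha, depth = V / A = 4.83 mm.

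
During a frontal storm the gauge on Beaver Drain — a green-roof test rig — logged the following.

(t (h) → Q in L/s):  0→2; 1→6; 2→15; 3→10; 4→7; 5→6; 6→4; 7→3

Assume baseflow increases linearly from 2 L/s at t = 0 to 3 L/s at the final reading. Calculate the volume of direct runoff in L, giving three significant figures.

Direct-runoff ordinates (Q − Q_b): 0.00, 3.86, 12.71, 7.57, 4.43, 3.29, 1.14, 0.00 L/s.
ΣQ_DR = 33.00 L/s.
With Δt = 1 h = 3600 s, V = ΣQ_DR · Δt = 33.00 × 3600 = 1.19 × 10^5 L.

V ≈ 1.19 × 10^5 L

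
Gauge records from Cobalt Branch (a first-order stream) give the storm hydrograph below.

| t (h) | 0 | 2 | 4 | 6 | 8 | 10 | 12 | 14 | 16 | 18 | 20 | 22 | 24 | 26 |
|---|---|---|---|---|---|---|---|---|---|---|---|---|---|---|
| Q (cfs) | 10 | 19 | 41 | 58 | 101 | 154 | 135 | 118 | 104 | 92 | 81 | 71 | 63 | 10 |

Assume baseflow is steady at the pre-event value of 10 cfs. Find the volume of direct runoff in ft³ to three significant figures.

Direct-runoff ordinates (Q − Q_b): 0.0, 9.0, 31.0, 48.0, 91.0, 144.0, 125.0, 108.0, 94.0, 82.0, 71.0, 61.0, 53.0, 0.0 cfs.
ΣQ_DR = 917.0 cfs.
With Δt = 2 h = 7200 s, V = ΣQ_DR · Δt = 917.0 × 7200 = 6.60 × 10^6 ft³.

V ≈ 6.60 × 10^6 ft³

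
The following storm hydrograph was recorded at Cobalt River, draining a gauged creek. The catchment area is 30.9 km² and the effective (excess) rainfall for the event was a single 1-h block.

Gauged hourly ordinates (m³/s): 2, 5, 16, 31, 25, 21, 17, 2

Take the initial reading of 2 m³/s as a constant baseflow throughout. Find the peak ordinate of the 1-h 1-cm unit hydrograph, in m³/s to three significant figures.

U_p ≈ 24.2 m³/s

Direct runoff: 0.0, 3.0, 14.0, 29.0, 23.0, 19.0, 15.0, 0.0 m³/s; ΣQ_DR = 103.0 m³/s, peak = 29.0 m³/s.
Runoff depth d = ΣQ_DR·Δt / A = 103.0 × 3600 / (30.9 km²) = 12.00 mm.
The 1-cm UH is the DRH scaled by (10 mm)/d, so U_p = 29.0 × 10/12.00 = 24.2 m³/s.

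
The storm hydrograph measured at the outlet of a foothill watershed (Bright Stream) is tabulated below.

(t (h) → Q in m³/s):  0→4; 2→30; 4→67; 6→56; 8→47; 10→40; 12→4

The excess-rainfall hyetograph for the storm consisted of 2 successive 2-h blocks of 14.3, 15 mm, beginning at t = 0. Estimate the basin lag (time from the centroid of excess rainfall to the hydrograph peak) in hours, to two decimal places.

t_L ≈ 1.98 h

Centroid of excess rainfall: t_c = Σ P_i·t̄_i / ΣP_i = 2.0239 h (block centres at 1, 3 h).
Hydrograph peak occurs at t = 4 h, so basin lag t_L = 4 − 2.0239 = 1.98 h.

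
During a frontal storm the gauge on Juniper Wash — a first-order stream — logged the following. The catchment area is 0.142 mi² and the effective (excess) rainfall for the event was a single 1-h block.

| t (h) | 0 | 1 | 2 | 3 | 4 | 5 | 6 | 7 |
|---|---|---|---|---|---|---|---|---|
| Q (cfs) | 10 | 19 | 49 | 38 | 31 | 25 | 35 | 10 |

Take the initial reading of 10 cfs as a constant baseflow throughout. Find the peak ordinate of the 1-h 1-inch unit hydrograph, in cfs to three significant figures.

Direct runoff: 0.0, 9.0, 39.0, 28.0, 21.0, 15.0, 25.0, 0.0 cfs; ΣQ_DR = 137.0 cfs, peak = 39.0 cfs.
Runoff depth d = ΣQ_DR·Δt / A = 137.0 × 3600 / (0.142 mi²) = 1.495 in.
The 1-inch UH is the DRH scaled by (1 in)/d, so U_p = 39.0 × 1/1.495 = 26.1 cfs.

U_p ≈ 26.1 cfs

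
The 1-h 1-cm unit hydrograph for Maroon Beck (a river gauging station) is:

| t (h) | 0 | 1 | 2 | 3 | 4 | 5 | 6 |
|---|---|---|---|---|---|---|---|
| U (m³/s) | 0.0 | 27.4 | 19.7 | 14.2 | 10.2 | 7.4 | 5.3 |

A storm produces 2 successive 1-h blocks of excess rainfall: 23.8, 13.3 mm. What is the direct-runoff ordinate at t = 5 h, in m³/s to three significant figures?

Q ≈ 31.2 m³/s

By discrete convolution, Q_j = Σ (P_i / 10 mm) · U_{j−i}.
At t = 5 h (j=5): Q = (23.8/10)·7.4 + (13.3/10)·10.2 = 31.2 m³/s.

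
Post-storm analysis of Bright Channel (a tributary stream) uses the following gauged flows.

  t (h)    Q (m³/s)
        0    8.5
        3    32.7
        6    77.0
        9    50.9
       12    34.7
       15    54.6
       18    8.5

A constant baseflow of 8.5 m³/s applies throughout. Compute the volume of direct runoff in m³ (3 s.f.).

Direct-runoff ordinates (Q − Q_b): 0.0, 24.2, 68.5, 42.4, 26.2, 46.1, 0.0 m³/s.
ΣQ_DR = 207.4 m³/s.
With Δt = 3 h = 10800 s, V = ΣQ_DR · Δt = 207.4 × 10800 = 2.24 × 10^6 m³.

V ≈ 2.24 × 10^6 m³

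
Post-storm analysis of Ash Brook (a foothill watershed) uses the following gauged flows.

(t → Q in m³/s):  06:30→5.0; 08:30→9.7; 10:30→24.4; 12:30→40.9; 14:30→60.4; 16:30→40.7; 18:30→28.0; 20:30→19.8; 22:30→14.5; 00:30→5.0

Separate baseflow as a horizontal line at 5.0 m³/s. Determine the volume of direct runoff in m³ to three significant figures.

Direct-runoff ordinates (Q − Q_b): 0.0, 4.7, 19.4, 35.9, 55.4, 35.7, 23.0, 14.8, 9.5, 0.0 m³/s.
ΣQ_DR = 198.4 m³/s.
With Δt = 2 h = 7200 s, V = ΣQ_DR · Δt = 198.4 × 7200 = 1.43 × 10^6 m³.

V ≈ 1.43 × 10^6 m³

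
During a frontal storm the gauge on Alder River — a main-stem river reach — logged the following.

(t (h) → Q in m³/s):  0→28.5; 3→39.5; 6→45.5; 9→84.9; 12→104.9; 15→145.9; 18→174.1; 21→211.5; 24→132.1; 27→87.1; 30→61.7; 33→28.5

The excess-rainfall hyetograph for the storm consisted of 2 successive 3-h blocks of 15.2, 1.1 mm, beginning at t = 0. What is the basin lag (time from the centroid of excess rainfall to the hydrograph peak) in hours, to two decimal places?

Centroid of excess rainfall: t_c = Σ P_i·t̄_i / ΣP_i = 1.7025 h (block centres at 1.5, 4.5 h).
Hydrograph peak occurs at t = 21 h, so basin lag t_L = 21 − 1.7025 = 19.30 h.

t_L ≈ 19.30 h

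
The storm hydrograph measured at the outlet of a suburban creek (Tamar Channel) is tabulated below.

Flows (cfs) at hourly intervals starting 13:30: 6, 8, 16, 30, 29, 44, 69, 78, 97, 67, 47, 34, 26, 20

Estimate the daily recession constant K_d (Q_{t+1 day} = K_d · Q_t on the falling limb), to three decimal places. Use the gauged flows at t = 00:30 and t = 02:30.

Between t = 00:30 and t = 02:30 the flow falls from 34 to 20 cfs over 2×1 h = 2 h.
Per-interval ratio K = (20/34)^(1/2) = 0.7670; K_d = K^(24/1) = 0.002.

K_d ≈ 0.002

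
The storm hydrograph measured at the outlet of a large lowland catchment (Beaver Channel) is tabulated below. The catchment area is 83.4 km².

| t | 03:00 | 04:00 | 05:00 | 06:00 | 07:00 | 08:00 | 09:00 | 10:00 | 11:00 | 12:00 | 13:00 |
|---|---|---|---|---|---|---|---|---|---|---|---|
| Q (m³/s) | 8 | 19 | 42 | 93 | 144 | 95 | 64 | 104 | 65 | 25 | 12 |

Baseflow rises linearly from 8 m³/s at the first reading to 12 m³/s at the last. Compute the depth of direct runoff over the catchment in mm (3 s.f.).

Direct runoff: 0.00, 10.60, 33.20, 83.80, 134.40, 85.00, 53.60, 93.20, 53.80, 13.40, 0.00 m³/s; ΣQ_DR = 561.0 m³/s.
V = ΣQ_DR · Δt = 561.0 × 3600 s = 2.020 × 10^6 m³.
Over A = 83.4 km², depth = V / A = 24.2 mm.

d ≈ 24.2 mm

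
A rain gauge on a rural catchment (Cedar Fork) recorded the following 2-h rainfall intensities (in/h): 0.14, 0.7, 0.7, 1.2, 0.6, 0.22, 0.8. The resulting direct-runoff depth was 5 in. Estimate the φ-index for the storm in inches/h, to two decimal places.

Only the 5 blocks with intensity above φ contribute runoff: 0.7, 0.7, 1.2, 0.6, 0.8 in/h.
Σ(I−φ)·Δt = d  ⇒  (0.7+0.7+1.2+0.6+0.8 − 5φ)·2 = 5
φ = (4.000 − 5/2) / 5 = 0.30 in/h.

φ ≈ 0.30 in/h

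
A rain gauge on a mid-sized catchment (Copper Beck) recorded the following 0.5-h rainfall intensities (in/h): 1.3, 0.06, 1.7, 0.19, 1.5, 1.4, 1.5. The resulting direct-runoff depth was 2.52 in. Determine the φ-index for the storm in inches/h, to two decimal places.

Only the 5 blocks with intensity above φ contribute runoff: 1.3, 1.7, 1.5, 1.4, 1.5 in/h.
Σ(I−φ)·Δt = d  ⇒  (1.3+1.7+1.5+1.4+1.5 − 5φ)·0.5 = 2.52
φ = (7.400 − 2.52/0.5) / 5 = 0.47 in/h.

φ ≈ 0.47 in/h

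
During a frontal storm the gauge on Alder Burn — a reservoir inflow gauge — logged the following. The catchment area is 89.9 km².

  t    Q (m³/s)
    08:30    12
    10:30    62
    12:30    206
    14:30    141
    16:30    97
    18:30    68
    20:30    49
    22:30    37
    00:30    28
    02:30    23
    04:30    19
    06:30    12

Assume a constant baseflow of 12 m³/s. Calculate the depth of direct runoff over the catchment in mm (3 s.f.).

Direct runoff: 0.0, 50.0, 194.0, 129.0, 85.0, 56.0, 37.0, 25.0, 16.0, 11.0, 7.0, 0.0 m³/s; ΣQ_DR = 610.0 m³/s.
V = ΣQ_DR · Δt = 610.0 × 7200 s = 4.392 × 10^6 m³.
Over A = 89.9 km², depth = V / A = 48.9 mm.

d ≈ 48.9 mm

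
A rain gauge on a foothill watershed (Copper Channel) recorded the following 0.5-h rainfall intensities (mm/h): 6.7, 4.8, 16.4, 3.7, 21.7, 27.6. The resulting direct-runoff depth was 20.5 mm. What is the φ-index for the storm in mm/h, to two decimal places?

Only the 3 blocks with intensity above φ contribute runoff: 16.4, 21.7, 27.6 mm/h.
Σ(I−φ)·Δt = d  ⇒  (16.4+21.7+27.6 − 3φ)·0.5 = 20.5
φ = (65.70 − 20.5/0.5) / 3 = 8.23 mm/h.

φ ≈ 8.23 mm/h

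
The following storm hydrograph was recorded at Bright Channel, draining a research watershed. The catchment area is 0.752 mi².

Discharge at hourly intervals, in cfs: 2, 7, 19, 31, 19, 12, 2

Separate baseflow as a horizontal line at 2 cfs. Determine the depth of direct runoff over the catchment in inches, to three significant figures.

Direct runoff: 0.0, 5.0, 17.0, 29.0, 17.0, 10.0, 0.0 cfs; ΣQ_DR = 78.00 cfs.
V = ΣQ_DR · Δt = 78.00 × 3600 s = 2.808 × 10^5 ft³.
Over A = 0.752 mi², depth = V / A = 0.161 in.

d ≈ 0.161 in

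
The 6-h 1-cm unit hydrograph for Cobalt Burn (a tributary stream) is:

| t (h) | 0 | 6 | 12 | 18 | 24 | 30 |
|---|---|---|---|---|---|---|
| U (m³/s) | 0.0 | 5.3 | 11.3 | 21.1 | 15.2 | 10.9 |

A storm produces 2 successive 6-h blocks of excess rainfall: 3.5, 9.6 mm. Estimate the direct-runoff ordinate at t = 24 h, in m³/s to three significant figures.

By discrete convolution, Q_j = Σ (P_i / 10 mm) · U_{j−i}.
At t = 24 h (j=4): Q = (3.5/10)·15.2 + (9.6/10)·21.1 = 25.6 m³/s.

Q ≈ 25.6 m³/s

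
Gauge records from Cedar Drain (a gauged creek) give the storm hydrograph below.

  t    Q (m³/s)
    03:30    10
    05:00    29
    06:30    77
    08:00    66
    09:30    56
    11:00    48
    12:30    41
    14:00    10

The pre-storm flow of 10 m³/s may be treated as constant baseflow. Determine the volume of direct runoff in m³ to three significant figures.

V ≈ 1.39 × 10^6 m³

Direct-runoff ordinates (Q − Q_b): 0.0, 19.0, 67.0, 56.0, 46.0, 38.0, 31.0, 0.0 m³/s.
ΣQ_DR = 257.0 m³/s.
With Δt = 1.5 h = 5400 s, V = ΣQ_DR · Δt = 257.0 × 5400 = 1.39 × 10^6 m³.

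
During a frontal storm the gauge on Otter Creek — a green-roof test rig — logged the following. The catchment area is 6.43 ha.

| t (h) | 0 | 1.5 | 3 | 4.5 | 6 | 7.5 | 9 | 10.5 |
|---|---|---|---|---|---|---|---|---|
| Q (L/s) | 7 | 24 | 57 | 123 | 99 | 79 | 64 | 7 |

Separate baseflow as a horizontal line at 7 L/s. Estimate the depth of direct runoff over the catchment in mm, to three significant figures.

Direct runoff: 0.0, 17.0, 50.0, 116.0, 92.0, 72.0, 57.0, 0.0 L/s; ΣQ_DR = 404.0 L/s.
V = ΣQ_DR · Δt = 404.0 × 5400 s = 2.182 × 10^6 L.
Over A = 6.43 ha, depth = V / A = 33.9 mm.

d ≈ 33.9 mm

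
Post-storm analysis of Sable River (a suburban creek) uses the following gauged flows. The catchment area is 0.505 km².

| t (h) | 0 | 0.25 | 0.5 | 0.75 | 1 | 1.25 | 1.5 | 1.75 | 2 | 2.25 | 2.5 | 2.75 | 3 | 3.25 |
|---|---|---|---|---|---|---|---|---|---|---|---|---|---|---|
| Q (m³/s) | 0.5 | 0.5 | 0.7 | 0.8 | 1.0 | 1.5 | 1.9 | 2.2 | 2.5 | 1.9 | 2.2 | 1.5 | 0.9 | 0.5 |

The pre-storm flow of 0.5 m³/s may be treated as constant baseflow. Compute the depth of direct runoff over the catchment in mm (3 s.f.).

d ≈ 20.7 mm

Direct runoff: 0.0, 0.0, 0.2, 0.3, 0.5, 1.0, 1.4, 1.7, 2.0, 1.4, 1.7, 1.0, 0.4, 0.0 m³/s; ΣQ_DR = 11.60 m³/s.
V = ΣQ_DR · Δt = 11.60 × 900 s = 10440 m³.
Over A = 0.505 km², depth = V / A = 20.7 mm.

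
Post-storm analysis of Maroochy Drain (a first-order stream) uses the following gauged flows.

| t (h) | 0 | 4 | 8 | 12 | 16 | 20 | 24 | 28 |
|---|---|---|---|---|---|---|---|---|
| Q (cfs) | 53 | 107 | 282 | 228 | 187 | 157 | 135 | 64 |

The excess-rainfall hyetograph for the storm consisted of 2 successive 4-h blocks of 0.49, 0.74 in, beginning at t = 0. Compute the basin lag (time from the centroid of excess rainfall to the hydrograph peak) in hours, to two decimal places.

Centroid of excess rainfall: t_c = Σ P_i·t̄_i / ΣP_i = 4.4065 h (block centres at 2, 6 h).
Hydrograph peak occurs at t = 8 h, so basin lag t_L = 8 − 4.4065 = 3.59 h.

t_L ≈ 3.59 h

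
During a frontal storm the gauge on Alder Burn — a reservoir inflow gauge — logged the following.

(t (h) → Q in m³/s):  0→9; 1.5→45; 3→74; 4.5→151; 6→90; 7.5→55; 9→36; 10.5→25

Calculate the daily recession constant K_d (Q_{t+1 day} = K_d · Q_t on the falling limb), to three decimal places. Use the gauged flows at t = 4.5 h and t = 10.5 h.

Between t = 4.5 h and t = 10.5 h the flow falls from 151 to 25 m³/s over 4×1.5 h = 6 h.
Per-interval ratio K = (25/151)^(1/4) = 0.6379; K_d = K^(24/1.5) = 0.001.

K_d ≈ 0.001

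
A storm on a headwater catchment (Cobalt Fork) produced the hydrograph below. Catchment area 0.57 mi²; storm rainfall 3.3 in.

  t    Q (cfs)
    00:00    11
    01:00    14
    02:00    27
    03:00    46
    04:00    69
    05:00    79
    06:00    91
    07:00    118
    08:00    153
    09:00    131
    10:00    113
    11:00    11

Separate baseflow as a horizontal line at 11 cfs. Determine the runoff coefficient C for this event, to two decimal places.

C ≈ 0.60

ΣQ_DR = 731.0 cfs; V = ΣQ_DR·Δt = 2.632 × 10^6 ft³.
Runoff depth d = V / A = 1.987 in.
C = d / P = 1.987 / 3.3 = 0.60.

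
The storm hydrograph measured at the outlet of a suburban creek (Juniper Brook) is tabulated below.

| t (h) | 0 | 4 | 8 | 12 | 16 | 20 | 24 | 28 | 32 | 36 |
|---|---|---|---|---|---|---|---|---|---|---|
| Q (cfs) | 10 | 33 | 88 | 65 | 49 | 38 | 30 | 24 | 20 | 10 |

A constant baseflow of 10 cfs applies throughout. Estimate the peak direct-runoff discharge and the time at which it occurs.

Q_p = 78.0 cfs at t = 8 h

Subtracting baseflow gives direct-runoff ordinates: 0.0, 23.0, 78.0, 55.0, 39.0, 28.0, 20.0, 14.0, 10.0, 0.0 cfs.
The maximum is 78.0 cfs, occurring at the reading for t = 8 h.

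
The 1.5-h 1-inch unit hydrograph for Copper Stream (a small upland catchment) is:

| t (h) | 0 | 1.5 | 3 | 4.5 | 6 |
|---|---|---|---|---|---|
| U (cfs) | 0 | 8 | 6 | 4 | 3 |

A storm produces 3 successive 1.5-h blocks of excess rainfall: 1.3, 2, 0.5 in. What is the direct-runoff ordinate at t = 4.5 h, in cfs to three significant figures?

By discrete convolution, Q_j = Σ (P_i / 1 in) · U_{j−i}.
At t = 4.5 h (j=3): Q = (1.3/1)·4 + (2/1)·6 + (0.5/1)·8 = 21.2 cfs.

Q ≈ 21.2 cfs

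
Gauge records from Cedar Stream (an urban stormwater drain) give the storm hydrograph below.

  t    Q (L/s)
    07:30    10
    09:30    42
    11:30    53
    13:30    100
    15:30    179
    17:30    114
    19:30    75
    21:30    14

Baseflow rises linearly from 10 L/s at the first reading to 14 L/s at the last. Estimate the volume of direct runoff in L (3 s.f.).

V ≈ 3.54 × 10^6 L

Direct-runoff ordinates (Q − Q_b): 0.00, 31.43, 41.86, 88.29, 166.71, 101.14, 61.57, 0.00 L/s.
ΣQ_DR = 491.0 L/s.
With Δt = 2 h = 7200 s, V = ΣQ_DR · Δt = 491.0 × 7200 = 3.54 × 10^6 L.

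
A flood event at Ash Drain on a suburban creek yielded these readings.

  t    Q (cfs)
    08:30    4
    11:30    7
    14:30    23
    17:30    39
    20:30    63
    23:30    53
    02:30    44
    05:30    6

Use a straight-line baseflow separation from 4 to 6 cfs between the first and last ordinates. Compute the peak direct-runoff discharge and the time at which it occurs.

Subtracting baseflow gives direct-runoff ordinates: 0.00, 2.71, 18.43, 34.14, 57.86, 47.57, 38.29, 0.00 cfs.
The maximum is 57.86 cfs, occurring at the reading for t = 20:30.

Q_p = 57.86 cfs at t = 20:30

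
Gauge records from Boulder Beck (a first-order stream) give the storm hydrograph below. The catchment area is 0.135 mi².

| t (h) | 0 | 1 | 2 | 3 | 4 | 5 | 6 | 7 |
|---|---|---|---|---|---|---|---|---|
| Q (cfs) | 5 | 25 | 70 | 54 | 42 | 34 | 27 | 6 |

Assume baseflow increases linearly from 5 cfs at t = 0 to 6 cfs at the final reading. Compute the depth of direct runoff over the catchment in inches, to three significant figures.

Direct runoff: 0.00, 19.86, 64.71, 48.57, 36.43, 28.29, 21.14, 0.00 cfs; ΣQ_DR = 219.0 cfs.
V = ΣQ_DR · Δt = 219.0 × 3600 s = 7.884 × 10^5 ft³.
Over A = 0.135 mi², depth = V / A = 2.51 in.

d ≈ 2.51 in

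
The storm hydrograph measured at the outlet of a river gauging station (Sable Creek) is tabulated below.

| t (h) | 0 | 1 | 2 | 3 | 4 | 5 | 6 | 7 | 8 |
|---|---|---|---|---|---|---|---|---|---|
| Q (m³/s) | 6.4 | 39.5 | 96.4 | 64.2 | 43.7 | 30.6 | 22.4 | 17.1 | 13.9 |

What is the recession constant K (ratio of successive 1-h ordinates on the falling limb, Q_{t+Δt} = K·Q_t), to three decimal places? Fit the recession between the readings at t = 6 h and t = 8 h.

Using the recession-limb readings at t = 6 h and t = 8 h: Q falls from 22.4 to 13.9 m³/s over 2 intervals.
K = (Q₂/Q₁)^(1/2) = (13.9/22.4)^(1/2) = 0.788.

K ≈ 0.788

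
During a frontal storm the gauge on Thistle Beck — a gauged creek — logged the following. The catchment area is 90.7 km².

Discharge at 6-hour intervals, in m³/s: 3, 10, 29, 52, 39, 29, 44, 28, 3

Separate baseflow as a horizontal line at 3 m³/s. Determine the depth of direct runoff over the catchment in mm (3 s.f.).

Direct runoff: 0.0, 7.0, 26.0, 49.0, 36.0, 26.0, 41.0, 25.0, 0.0 m³/s; ΣQ_DR = 210.0 m³/s.
V = ΣQ_DR · Δt = 210.0 × 21600 s = 4.536 × 10^6 m³.
Over A = 90.7 km², depth = V / A = 50.0 mm.

d ≈ 50.0 mm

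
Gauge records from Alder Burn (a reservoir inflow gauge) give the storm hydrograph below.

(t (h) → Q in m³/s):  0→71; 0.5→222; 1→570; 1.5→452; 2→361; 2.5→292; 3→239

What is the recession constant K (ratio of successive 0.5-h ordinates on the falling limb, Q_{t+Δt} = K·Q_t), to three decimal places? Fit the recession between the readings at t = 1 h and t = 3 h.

K ≈ 0.805

Using the recession-limb readings at t = 1 h and t = 3 h: Q falls from 570 to 239 m³/s over 4 intervals.
K = (Q₂/Q₁)^(1/4) = (239/570)^(1/4) = 0.805.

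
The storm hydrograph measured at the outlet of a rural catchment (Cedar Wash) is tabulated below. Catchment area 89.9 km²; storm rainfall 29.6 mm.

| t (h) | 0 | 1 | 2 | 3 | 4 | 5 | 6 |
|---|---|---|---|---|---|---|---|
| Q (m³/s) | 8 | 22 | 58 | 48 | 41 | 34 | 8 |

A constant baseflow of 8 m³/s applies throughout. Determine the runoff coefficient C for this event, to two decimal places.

ΣQ_DR = 163.0 m³/s; V = ΣQ_DR·Δt = 5.868 × 10^5 m³.
Runoff depth d = V / A = 6.527 mm.
C = d / P = 6.527 / 29.6 = 0.22.

C ≈ 0.22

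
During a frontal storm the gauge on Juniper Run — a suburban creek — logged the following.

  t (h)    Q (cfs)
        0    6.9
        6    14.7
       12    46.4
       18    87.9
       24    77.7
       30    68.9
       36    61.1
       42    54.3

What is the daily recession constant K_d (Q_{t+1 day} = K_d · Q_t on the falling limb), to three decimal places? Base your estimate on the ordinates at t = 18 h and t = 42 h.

Between t = 18 h and t = 42 h the flow falls from 87.9 to 54.3 cfs over 4×6 h = 24 h.
Per-interval ratio K = (54.3/87.9)^(1/4) = 0.8865; K_d = K^(24/6) = 0.618.

K_d ≈ 0.618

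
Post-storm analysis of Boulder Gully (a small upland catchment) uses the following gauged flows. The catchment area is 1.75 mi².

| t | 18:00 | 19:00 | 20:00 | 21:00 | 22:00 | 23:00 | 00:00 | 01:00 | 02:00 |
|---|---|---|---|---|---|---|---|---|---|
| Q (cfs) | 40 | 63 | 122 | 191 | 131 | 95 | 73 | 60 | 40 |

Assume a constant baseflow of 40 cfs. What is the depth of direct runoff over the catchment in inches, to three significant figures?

Direct runoff: 0.0, 23.0, 82.0, 151.0, 91.0, 55.0, 33.0, 20.0, 0.0 cfs; ΣQ_DR = 455.0 cfs.
V = ΣQ_DR · Δt = 455.0 × 3600 s = 1.638 × 10^6 ft³.
Over A = 1.75 mi², depth = V / A = 0.403 in.

d ≈ 0.403 in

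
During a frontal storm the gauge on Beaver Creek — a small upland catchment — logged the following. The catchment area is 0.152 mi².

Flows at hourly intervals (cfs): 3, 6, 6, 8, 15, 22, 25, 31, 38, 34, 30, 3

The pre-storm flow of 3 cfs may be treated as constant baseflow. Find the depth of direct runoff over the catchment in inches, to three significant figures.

Direct runoff: 0.0, 3.0, 3.0, 5.0, 12.0, 19.0, 22.0, 28.0, 35.0, 31.0, 27.0, 0.0 cfs; ΣQ_DR = 185.0 cfs.
V = ΣQ_DR · Δt = 185.0 × 3600 s = 6.660 × 10^5 ft³.
Over A = 0.152 mi², depth = V / A = 1.89 in.

d ≈ 1.89 in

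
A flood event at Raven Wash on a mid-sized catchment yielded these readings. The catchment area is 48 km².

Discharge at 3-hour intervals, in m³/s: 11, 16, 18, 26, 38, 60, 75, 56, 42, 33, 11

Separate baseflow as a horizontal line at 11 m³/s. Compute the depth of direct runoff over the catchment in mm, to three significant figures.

d ≈ 59.6 mm

Direct runoff: 0.0, 5.0, 7.0, 15.0, 27.0, 49.0, 64.0, 45.0, 31.0, 22.0, 0.0 m³/s; ΣQ_DR = 265.0 m³/s.
V = ΣQ_DR · Δt = 265.0 × 10800 s = 2.862 × 10^6 m³.
Over A = 48 km², depth = V / A = 59.6 mm.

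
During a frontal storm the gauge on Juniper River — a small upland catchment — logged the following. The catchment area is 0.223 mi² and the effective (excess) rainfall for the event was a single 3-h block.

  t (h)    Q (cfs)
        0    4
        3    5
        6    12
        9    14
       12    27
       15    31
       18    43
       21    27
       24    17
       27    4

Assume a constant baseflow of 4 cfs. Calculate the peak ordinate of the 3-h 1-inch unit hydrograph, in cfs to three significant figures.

Direct runoff: 0.0, 1.0, 8.0, 10.0, 23.0, 27.0, 39.0, 23.0, 13.0, 0.0 cfs; ΣQ_DR = 144.0 cfs, peak = 39.0 cfs.
Runoff depth d = ΣQ_DR·Δt / A = 144.0 × 10800 / (0.223 mi²) = 3.002 in.
The 1-inch UH is the DRH scaled by (1 in)/d, so U_p = 39.0 × 1/3.002 = 13.0 cfs.

U_p ≈ 13.0 cfs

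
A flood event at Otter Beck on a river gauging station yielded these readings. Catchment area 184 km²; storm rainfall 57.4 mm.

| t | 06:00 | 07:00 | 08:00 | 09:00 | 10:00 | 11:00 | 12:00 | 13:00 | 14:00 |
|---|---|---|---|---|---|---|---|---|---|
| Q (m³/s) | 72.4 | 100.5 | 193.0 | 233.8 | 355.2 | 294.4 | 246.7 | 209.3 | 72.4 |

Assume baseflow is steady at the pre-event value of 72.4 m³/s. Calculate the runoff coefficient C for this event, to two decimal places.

C ≈ 0.38

ΣQ_DR = 1126 m³/s; V = ΣQ_DR·Δt = 4.054 × 10^6 m³.
Runoff depth d = V / A = 22.03 mm.
C = d / P = 22.03 / 57.4 = 0.38.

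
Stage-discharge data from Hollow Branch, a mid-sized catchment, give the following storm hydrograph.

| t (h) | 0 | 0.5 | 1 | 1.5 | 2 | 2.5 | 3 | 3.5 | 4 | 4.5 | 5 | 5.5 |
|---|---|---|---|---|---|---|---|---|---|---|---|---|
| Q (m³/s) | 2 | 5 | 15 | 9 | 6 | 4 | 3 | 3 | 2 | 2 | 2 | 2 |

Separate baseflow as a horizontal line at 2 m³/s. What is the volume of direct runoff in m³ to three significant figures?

V ≈ 55800 m³

Direct-runoff ordinates (Q − Q_b): 0.0, 3.0, 13.0, 7.0, 4.0, 2.0, 1.0, 1.0, 0.0, 0.0, 0.0, 0.0 m³/s.
ΣQ_DR = 31.00 m³/s.
With Δt = 0.5 h = 1800 s, V = ΣQ_DR · Δt = 31.00 × 1800 = 55800 m³.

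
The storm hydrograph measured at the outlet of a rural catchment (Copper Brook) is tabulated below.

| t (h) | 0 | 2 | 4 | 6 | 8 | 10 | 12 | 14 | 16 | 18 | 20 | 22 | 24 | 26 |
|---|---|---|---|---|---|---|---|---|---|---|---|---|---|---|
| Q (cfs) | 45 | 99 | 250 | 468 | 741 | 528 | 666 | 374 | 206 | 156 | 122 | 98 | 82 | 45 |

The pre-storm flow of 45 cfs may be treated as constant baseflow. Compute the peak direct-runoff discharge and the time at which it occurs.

Q_p = 696.0 cfs at t = 8 h

Subtracting baseflow gives direct-runoff ordinates: 0.0, 54.0, 205.0, 423.0, 696.0, 483.0, 621.0, 329.0, 161.0, 111.0, 77.0, 53.0, 37.0, 0.0 cfs.
The maximum is 696.0 cfs, occurring at the reading for t = 8 h.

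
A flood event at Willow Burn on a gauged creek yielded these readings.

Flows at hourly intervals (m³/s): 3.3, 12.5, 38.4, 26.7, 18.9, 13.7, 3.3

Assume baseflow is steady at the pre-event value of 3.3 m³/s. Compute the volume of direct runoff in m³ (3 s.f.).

V ≈ 3.37 × 10^5 m³

Direct-runoff ordinates (Q − Q_b): 0.0, 9.2, 35.1, 23.4, 15.6, 10.4, 0.0 m³/s.
ΣQ_DR = 93.70 m³/s.
With Δt = 1 h = 3600 s, V = ΣQ_DR · Δt = 93.70 × 3600 = 3.37 × 10^5 m³.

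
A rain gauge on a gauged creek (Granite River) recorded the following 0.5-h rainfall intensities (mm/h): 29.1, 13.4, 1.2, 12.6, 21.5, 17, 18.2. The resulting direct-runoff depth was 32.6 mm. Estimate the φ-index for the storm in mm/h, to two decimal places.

Only the 6 blocks with intensity above φ contribute runoff: 29.1, 13.4, 12.6, 21.5, 17, 18.2 mm/h.
Σ(I−φ)·Δt = d  ⇒  (29.1+13.4+12.6+21.5+17+18.2 − 6φ)·0.5 = 32.6
φ = (111.8 − 32.6/0.5) / 6 = 7.77 mm/h.

φ ≈ 7.77 mm/h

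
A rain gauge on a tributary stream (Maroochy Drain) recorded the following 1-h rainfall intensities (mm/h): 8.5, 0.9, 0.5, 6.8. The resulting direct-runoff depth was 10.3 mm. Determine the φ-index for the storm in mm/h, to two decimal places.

φ ≈ 2.50 mm/h

Only the 2 blocks with intensity above φ contribute runoff: 8.5, 6.8 mm/h.
Σ(I−φ)·Δt = d  ⇒  (8.5+6.8 − 2φ)·1 = 10.3
φ = (15.30 − 10.3/1) / 2 = 2.50 mm/h.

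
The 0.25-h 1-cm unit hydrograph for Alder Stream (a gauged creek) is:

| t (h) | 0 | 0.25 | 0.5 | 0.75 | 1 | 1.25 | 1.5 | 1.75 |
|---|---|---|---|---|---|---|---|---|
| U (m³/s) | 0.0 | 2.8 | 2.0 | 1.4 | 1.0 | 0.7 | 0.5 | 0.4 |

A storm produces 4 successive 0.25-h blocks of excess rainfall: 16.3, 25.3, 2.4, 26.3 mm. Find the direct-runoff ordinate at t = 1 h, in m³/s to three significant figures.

Q ≈ 13.0 m³/s

By discrete convolution, Q_j = Σ (P_i / 10 mm) · U_{j−i}.
At t = 1 h (j=4): Q = (16.3/10)·1.0 + (25.3/10)·1.4 + (2.4/10)·2.0 + (26.3/10)·2.8 = 13.0 m³/s.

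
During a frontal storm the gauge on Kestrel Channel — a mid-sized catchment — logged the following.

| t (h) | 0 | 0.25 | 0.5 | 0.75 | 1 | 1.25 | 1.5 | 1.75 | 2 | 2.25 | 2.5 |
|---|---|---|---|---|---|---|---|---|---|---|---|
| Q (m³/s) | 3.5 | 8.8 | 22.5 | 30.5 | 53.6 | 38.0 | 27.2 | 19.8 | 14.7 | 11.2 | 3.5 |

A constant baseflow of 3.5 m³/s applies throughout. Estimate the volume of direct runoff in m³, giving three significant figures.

Direct-runoff ordinates (Q − Q_b): 0.0, 5.3, 19.0, 27.0, 50.1, 34.5, 23.7, 16.3, 11.2, 7.7, 0.0 m³/s.
ΣQ_DR = 194.8 m³/s.
With Δt = 0.25 h = 900 s, V = ΣQ_DR · Δt = 194.8 × 900 = 1.75 × 10^5 m³.

V ≈ 1.75 × 10^5 m³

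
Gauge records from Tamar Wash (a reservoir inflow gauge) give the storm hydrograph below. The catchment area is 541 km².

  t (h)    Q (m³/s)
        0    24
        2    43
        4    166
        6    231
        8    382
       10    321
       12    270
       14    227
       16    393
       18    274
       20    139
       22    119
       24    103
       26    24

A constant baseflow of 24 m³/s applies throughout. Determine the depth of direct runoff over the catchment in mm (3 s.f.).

Direct runoff: 0.0, 19.0, 142.0, 207.0, 358.0, 297.0, 246.0, 203.0, 369.0, 250.0, 115.0, 95.0, 79.0, 0.0 m³/s; ΣQ_DR = 2380 m³/s.
V = ΣQ_DR · Δt = 2380 × 7200 s = 1.714 × 10^7 m³.
Over A = 541 km², depth = V / A = 31.7 mm.

d ≈ 31.7 mm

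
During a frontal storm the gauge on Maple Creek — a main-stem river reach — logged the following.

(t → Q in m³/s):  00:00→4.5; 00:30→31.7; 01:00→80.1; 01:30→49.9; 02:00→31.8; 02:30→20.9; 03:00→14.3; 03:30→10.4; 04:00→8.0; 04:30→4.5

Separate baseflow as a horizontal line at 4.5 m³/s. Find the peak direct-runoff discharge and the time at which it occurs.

Q_p = 75.6 m³/s at t = 01:00

Subtracting baseflow gives direct-runoff ordinates: 0.0, 27.2, 75.6, 45.4, 27.3, 16.4, 9.8, 5.9, 3.5, 0.0 m³/s.
The maximum is 75.6 m³/s, occurring at the reading for t = 01:00.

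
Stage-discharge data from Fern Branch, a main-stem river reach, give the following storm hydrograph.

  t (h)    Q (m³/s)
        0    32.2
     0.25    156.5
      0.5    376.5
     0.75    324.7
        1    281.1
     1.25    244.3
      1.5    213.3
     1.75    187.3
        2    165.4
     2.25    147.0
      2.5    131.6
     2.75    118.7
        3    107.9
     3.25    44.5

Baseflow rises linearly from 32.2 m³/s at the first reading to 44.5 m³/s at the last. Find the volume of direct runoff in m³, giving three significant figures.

Direct-runoff ordinates (Q − Q_b): 0.00, 123.35, 342.41, 289.66, 245.12, 207.37, 175.42, 148.48, 125.63, 106.28, 89.94, 76.09, 64.35, 0.00 m³/s.
ΣQ_DR = 1994 m³/s.
With Δt = 0.25 h = 900 s, V = ΣQ_DR · Δt = 1994 × 900 = 1.79 × 10^6 m³.

V ≈ 1.79 × 10^6 m³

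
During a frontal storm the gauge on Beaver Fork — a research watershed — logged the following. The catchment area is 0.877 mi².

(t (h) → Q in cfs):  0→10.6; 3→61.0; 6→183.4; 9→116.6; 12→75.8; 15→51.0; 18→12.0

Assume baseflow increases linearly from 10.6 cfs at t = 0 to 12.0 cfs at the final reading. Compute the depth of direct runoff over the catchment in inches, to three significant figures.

Direct runoff: 0.00, 50.17, 172.33, 105.30, 64.27, 39.23, 0.00 cfs; ΣQ_DR = 431.3 cfs.
V = ΣQ_DR · Δt = 431.3 × 10800 s = 4.658 × 10^6 ft³.
Over A = 0.877 mi², depth = V / A = 2.29 in.

d ≈ 2.29 in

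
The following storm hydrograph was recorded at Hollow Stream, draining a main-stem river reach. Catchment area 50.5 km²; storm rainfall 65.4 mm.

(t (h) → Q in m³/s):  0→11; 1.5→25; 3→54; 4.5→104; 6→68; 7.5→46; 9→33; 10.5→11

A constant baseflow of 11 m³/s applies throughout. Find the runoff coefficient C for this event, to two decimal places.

ΣQ_DR = 264.0 m³/s; V = ΣQ_DR·Δt = 1.426 × 10^6 m³.
Runoff depth d = V / A = 28.23 mm.
C = d / P = 28.23 / 65.4 = 0.43.

C ≈ 0.43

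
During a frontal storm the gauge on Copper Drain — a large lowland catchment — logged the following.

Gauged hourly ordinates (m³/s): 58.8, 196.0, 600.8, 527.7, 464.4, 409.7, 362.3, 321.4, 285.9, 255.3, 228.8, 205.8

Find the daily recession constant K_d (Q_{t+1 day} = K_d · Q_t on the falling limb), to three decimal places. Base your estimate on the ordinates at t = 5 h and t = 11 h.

Between t = 5 h and t = 11 h the flow falls from 409.7 to 205.8 m³/s over 6×1 h = 6 h.
Per-interval ratio K = (205.8/409.7)^(1/6) = 0.8916; K_d = K^(24/1) = 0.064.

K_d ≈ 0.064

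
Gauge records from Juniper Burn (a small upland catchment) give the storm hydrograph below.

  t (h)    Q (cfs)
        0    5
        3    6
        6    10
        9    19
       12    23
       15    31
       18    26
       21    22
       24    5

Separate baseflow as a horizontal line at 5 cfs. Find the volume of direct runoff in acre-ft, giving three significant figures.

V ≈ 25.3 acre-ft

Direct-runoff ordinates (Q − Q_b): 0.0, 1.0, 5.0, 14.0, 18.0, 26.0, 21.0, 17.0, 0.0 cfs.
ΣQ_DR = 102.0 cfs.
With Δt = 3 h = 10800 s, V = ΣQ_DR · Δt = 102.0 × 10800 = 1.10 × 10^6 ft³ = 25.3 acre-ft.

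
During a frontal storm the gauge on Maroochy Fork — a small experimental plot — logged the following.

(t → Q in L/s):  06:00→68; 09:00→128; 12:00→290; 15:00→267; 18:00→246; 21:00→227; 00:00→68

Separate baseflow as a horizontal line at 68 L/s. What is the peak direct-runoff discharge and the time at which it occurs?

Subtracting baseflow gives direct-runoff ordinates: 0.0, 60.0, 222.0, 199.0, 178.0, 159.0, 0.0 L/s.
The maximum is 222.0 L/s, occurring at the reading for t = 12:00.

Q_p = 222.0 L/s at t = 12:00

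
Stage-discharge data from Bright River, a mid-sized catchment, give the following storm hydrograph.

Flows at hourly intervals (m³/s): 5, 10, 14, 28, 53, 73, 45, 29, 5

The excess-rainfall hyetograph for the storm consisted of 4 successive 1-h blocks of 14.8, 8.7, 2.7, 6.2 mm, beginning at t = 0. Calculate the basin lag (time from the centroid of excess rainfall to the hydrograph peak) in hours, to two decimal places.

Centroid of excess rainfall: t_c = Σ P_i·t̄_i / ΣP_i = 1.5093 h (block centres at 0.5, 1.5, 2.5, 3.5 h).
Hydrograph peak occurs at t = 5 h, so basin lag t_L = 5 − 1.5093 = 3.49 h.

t_L ≈ 3.49 h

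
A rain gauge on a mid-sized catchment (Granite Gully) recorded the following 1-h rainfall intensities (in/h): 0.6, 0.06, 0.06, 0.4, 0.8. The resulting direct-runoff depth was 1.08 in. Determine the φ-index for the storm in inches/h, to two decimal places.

Only the 3 blocks with intensity above φ contribute runoff: 0.6, 0.4, 0.8 in/h.
Σ(I−φ)·Δt = d  ⇒  (0.6+0.4+0.8 − 3φ)·1 = 1.08
φ = (1.800 − 1.08/1) / 3 = 0.24 in/h.

φ ≈ 0.24 in/h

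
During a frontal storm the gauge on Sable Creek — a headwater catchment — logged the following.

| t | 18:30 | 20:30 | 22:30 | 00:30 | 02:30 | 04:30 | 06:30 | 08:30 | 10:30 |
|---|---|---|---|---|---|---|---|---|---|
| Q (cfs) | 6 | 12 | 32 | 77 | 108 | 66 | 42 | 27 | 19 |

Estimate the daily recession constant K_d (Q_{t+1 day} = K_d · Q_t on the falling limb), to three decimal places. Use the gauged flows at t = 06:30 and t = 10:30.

Between t = 06:30 and t = 10:30 the flow falls from 42 to 19 cfs over 2×2 h = 4 h.
Per-interval ratio K = (19/42)^(1/2) = 0.6726; K_d = K^(24/2) = 0.009.

K_d ≈ 0.009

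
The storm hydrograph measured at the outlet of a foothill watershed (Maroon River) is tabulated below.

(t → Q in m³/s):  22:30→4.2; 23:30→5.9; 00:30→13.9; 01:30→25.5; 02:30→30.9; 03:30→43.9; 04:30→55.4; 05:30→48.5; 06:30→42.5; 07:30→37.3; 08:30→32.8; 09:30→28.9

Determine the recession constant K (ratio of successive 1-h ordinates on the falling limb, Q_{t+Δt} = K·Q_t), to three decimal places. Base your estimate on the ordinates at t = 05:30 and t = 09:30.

K ≈ 0.879

Using the recession-limb readings at t = 05:30 and t = 09:30: Q falls from 48.5 to 28.9 m³/s over 4 intervals.
K = (Q₂/Q₁)^(1/4) = (28.9/48.5)^(1/4) = 0.879.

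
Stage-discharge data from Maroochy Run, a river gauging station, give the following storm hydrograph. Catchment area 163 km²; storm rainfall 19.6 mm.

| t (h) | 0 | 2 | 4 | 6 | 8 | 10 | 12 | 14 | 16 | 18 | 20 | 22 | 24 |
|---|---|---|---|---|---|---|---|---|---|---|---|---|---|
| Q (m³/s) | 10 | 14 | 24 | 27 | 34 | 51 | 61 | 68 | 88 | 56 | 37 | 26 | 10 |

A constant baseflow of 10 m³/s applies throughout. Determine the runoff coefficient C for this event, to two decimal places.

C ≈ 0.85

ΣQ_DR = 376.0 m³/s; V = ΣQ_DR·Δt = 2.707 × 10^6 m³.
Runoff depth d = V / A = 16.61 mm.
C = d / P = 16.61 / 19.6 = 0.85.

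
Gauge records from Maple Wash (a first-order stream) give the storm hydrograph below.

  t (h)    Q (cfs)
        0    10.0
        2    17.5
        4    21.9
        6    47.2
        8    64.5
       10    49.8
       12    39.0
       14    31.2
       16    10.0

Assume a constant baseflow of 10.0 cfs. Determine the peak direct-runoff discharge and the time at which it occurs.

Subtracting baseflow gives direct-runoff ordinates: 0.0, 7.5, 11.9, 37.2, 54.5, 39.8, 29.0, 21.2, 0.0 cfs.
The maximum is 54.5 cfs, occurring at the reading for t = 8 h.

Q_p = 54.5 cfs at t = 8 h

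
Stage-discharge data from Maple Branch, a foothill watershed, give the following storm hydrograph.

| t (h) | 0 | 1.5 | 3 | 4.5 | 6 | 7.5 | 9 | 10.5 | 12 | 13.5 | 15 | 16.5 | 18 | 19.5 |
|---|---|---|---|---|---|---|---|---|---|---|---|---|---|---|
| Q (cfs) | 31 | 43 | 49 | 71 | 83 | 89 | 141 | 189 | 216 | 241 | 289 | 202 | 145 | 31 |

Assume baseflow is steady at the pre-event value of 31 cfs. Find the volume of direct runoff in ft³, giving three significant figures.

V ≈ 7.48 × 10^6 ft³

Direct-runoff ordinates (Q − Q_b): 0.0, 12.0, 18.0, 40.0, 52.0, 58.0, 110.0, 158.0, 185.0, 210.0, 258.0, 171.0, 114.0, 0.0 cfs.
ΣQ_DR = 1386 cfs.
With Δt = 1.5 h = 5400 s, V = ΣQ_DR · Δt = 1386 × 5400 = 7.48 × 10^6 ft³.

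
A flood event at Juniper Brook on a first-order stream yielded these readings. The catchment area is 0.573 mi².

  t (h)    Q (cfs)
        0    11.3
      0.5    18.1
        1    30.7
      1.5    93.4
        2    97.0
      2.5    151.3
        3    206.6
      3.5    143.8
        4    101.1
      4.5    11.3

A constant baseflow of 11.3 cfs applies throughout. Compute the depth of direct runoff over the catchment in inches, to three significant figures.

d ≈ 1.02 in

Direct runoff: 0.0, 6.8, 19.4, 82.1, 85.7, 140.0, 195.3, 132.5, 89.8, 0.0 cfs; ΣQ_DR = 751.6 cfs.
V = ΣQ_DR · Δt = 751.6 × 1800 s = 1.353 × 10^6 ft³.
Over A = 0.573 mi², depth = V / A = 1.02 in.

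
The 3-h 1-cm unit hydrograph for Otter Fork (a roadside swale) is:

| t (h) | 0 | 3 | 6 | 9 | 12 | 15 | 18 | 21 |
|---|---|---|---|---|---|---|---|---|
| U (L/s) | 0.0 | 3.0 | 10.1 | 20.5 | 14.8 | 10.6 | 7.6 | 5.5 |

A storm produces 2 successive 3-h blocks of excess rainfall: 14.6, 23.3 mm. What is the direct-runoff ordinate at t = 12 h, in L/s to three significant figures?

Q ≈ 69.4 L/s

By discrete convolution, Q_j = Σ (P_i / 10 mm) · U_{j−i}.
At t = 12 h (j=4): Q = (14.6/10)·14.8 + (23.3/10)·20.5 = 69.4 L/s.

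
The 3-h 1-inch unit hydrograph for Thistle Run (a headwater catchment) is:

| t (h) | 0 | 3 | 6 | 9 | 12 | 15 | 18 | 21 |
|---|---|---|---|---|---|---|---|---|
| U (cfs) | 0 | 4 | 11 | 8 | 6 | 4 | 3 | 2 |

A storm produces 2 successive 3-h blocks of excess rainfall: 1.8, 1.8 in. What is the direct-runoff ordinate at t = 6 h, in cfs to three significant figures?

By discrete convolution, Q_j = Σ (P_i / 1 in) · U_{j−i}.
At t = 6 h (j=2): Q = (1.8/1)·11 + (1.8/1)·4 = 27.0 cfs.

Q ≈ 27.0 cfs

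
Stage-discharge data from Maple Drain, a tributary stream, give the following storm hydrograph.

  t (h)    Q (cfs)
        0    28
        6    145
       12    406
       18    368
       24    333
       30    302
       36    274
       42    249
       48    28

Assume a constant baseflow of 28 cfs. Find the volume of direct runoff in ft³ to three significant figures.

V ≈ 4.06 × 10^7 ft³

Direct-runoff ordinates (Q − Q_b): 0.0, 117.0, 378.0, 340.0, 305.0, 274.0, 246.0, 221.0, 0.0 cfs.
ΣQ_DR = 1881 cfs.
With Δt = 6 h = 21600 s, V = ΣQ_DR · Δt = 1881 × 21600 = 4.06 × 10^7 ft³.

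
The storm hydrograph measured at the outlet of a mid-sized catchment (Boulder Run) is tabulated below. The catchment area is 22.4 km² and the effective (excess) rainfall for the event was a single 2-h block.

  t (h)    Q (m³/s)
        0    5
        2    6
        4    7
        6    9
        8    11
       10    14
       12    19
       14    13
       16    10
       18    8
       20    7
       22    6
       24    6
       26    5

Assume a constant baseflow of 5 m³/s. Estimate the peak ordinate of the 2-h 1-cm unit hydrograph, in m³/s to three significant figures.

U_p ≈ 7.78 m³/s

Direct runoff: 0.0, 1.0, 2.0, 4.0, 6.0, 9.0, 14.0, 8.0, 5.0, 3.0, 2.0, 1.0, 1.0, 0.0 m³/s; ΣQ_DR = 56.00 m³/s, peak = 14.0 m³/s.
Runoff depth d = ΣQ_DR·Δt / A = 56.00 × 7200 / (22.4 km²) = 18.00 mm.
The 1-cm UH is the DRH scaled by (10 mm)/d, so U_p = 14.0 × 10/18.00 = 7.78 m³/s.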